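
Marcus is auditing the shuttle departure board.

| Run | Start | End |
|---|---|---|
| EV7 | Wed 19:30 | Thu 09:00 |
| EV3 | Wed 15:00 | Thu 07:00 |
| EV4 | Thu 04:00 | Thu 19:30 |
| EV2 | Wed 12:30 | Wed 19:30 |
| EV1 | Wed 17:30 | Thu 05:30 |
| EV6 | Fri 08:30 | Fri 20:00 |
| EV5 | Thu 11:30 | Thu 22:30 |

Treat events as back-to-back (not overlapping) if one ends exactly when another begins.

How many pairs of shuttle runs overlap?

9

Check each pair: they overlap iff neither finishes before the other starts.
Sorted by start: EV2, EV3, EV1, EV7, EV4, EV5, EV6.
EV3 starts before EV2 ends → EV2 and EV3 overlap.
EV1 starts before EV2 ends → EV2 and EV1 overlap.
EV7 starts exactly when EV2 ends (back-to-back, no overlap); EV2 is clear from here.
EV1 starts before EV3 ends → EV3 and EV1 overlap.
EV7 starts before EV3 ends → EV3 and EV7 overlap.
EV4 starts before EV3 ends → EV3 and EV4 overlap.
EV5 starts after EV3 ends; EV3 is clear from here.
EV7 starts before EV1 ends → EV1 and EV7 overlap.
EV4 starts before EV1 ends → EV1 and EV4 overlap.
EV5 starts after EV1 ends; EV1 is clear from here.
EV4 starts before EV7 ends → EV7 and EV4 overlap.
EV5 starts after EV7 ends; EV7 is clear from here.
EV5 starts before EV4 ends → EV4 and EV5 overlap.
EV6 starts after EV4 ends.
EV6 starts after EV5 ends.
Overlapping pairs: EV1 & EV2, EV1 & EV3, EV1 & EV4, EV1 & EV7, EV2 & EV3, EV3 & EV4, EV3 & EV7, EV4 & EV5, EV4 & EV7 — 9 in total.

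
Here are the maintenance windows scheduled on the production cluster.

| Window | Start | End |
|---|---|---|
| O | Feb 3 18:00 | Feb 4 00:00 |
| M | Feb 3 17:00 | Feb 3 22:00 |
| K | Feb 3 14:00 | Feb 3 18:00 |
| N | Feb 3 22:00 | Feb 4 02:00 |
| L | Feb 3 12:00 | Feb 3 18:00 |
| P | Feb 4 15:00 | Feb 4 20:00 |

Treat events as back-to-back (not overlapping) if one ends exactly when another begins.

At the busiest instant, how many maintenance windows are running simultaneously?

3

Sort all start/end points and keep a running count:
Feb 3 12:00 start L → 1
Feb 3 14:00 start K → 2
Feb 3 17:00 start M → 3
Feb 3 18:00 end K → 2
Feb 3 18:00 end L → 1
Feb 3 18:00 start O → 2
Feb 3 22:00 end M → 1
Feb 3 22:00 start N → 2
Feb 4 00:00 end O → 1
Feb 4 02:00 end N → 0
Feb 4 15:00 start P → 1
Feb 4 20:00 end P → 0
Peak is 3, at Feb 3 17:00 (K, L, M).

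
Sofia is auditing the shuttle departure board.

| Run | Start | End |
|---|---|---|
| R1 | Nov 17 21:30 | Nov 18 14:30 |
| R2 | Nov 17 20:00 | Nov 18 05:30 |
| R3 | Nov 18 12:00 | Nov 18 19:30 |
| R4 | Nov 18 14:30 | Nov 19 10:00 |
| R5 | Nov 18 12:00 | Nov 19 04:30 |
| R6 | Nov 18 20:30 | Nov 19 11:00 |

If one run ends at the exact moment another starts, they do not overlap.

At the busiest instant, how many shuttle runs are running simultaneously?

Sweep the timeline, counting +1 at each start and −1 at each end (ends before starts at a tie):
Nov 17 20:00 start R2 → 1
Nov 17 21:30 start R1 → 2
Nov 18 05:30 end R2 → 1
Nov 18 12:00 start R3 → 2
Nov 18 12:00 start R5 → 3
Nov 18 14:30 end R1 → 2
Nov 18 14:30 start R4 → 3
Nov 18 19:30 end R3 → 2
Nov 18 20:30 start R6 → 3
Nov 19 04:30 end R5 → 2
Nov 19 10:00 end R4 → 1
Nov 19 11:00 end R6 → 0
Peak is 3, at Nov 18 12:00 (R1, R3, R5).

3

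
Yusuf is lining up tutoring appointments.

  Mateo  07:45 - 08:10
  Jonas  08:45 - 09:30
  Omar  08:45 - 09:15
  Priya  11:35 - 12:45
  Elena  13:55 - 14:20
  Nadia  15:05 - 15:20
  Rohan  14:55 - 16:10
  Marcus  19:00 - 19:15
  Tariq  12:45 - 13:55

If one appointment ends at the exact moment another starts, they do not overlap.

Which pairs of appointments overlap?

Jonas & Omar, Nadia & Rohan

Sorted by start: Mateo, Jonas, Omar, Priya, Tariq, Elena, Rohan, Nadia, Marcus.
Jonas starts after Mateo ends — done with Mateo.
Omar starts before Jonas ends → Jonas and Omar overlap.
Priya starts after Jonas ends — done with Jonas.
Priya starts after Omar ends — done with Omar.
Tariq starts exactly when Priya ends (back-to-back, no overlap) — done with Priya.
Elena starts exactly when Tariq ends (back-to-back, no overlap) — done with Tariq.
Rohan starts after Elena ends — done with Elena.
Nadia starts before Rohan ends → Rohan and Nadia overlap.
Marcus starts after Rohan ends.
Marcus starts after Nadia ends.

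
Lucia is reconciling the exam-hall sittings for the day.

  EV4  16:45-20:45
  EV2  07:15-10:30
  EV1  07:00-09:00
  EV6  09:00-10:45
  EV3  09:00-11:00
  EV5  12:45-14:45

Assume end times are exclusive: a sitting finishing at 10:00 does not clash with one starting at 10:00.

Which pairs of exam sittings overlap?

Two intervals overlap when each starts before the other ends.
Sorted by start: EV1, EV2, EV3, EV6, EV5, EV4.
EV2 starts before EV1 ends → EV1 and EV2 overlap.
EV3 starts exactly when EV1 ends (back-to-back, no overlap) — done with EV1.
EV3 starts before EV2 ends → EV2 and EV3 overlap.
EV6 starts before EV2 ends → EV2 and EV6 overlap.
EV5 starts after EV2 ends — done with EV2.
EV6 starts before EV3 ends → EV3 and EV6 overlap.
EV5 starts after EV3 ends — done with EV3.
EV5 starts after EV6 ends — done with EV6.
EV4 starts after EV5 ends.

EV1 & EV2, EV2 & EV3, EV2 & EV6, EV3 & EV6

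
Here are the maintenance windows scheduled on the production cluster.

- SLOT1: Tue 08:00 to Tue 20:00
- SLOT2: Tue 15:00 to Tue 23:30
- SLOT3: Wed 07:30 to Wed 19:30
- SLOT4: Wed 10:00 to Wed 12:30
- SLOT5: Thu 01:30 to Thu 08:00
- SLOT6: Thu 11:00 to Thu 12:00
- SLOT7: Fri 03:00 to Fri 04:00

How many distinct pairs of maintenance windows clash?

Sorted by start: SLOT1, SLOT2, SLOT3, SLOT4, SLOT5, SLOT6, SLOT7.
SLOT2 starts before SLOT1 ends → SLOT1 and SLOT2 overlap.
SLOT3 starts after SLOT1 ends — done with SLOT1.
SLOT3 starts after SLOT2 ends — done with SLOT2.
SLOT4 starts before SLOT3 ends → SLOT3 and SLOT4 overlap.
SLOT5 starts after SLOT3 ends — done with SLOT3.
SLOT5 starts after SLOT4 ends — done with SLOT4.
SLOT6 starts after SLOT5 ends — done with SLOT5.
SLOT7 starts after SLOT6 ends.
Overlapping pairs: SLOT1 & SLOT2, SLOT3 & SLOT4 — 2 in total.

2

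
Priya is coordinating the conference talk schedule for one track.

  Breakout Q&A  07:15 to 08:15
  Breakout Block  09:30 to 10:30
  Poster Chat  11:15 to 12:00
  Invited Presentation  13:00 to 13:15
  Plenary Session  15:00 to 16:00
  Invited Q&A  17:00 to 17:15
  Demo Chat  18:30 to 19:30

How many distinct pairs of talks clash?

0

Sorted by start: Breakout Q&A, Breakout Block, Poster Chat, Invited Presentation, Plenary Session, Invited Q&A, Demo Chat.
Breakout Block starts after Breakout Q&A ends — done with Breakout Q&A.
Poster Chat starts after Breakout Block ends — done with Breakout Block.
Invited Presentation starts after Poster Chat ends — done with Poster Chat.
Plenary Session starts after Invited Presentation ends — done with Invited Presentation.
Invited Q&A starts after Plenary Session ends — done with Plenary Session.
Demo Chat starts after Invited Q&A ends.
No pair overlaps.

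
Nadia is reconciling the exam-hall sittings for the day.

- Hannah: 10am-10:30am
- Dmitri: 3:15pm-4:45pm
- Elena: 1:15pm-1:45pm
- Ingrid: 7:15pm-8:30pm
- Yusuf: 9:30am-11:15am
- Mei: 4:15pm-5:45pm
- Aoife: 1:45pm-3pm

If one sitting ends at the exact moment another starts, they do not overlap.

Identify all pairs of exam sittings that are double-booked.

Dmitri & Mei, Hannah & Yusuf

Sorted by start: Yusuf, Hannah, Elena, Aoife, Dmitri, Mei, Ingrid.
Hannah starts before Yusuf ends → Yusuf and Hannah overlap.
Elena starts after Yusuf ends, so nothing later overlaps Yusuf either.
Elena starts after Hannah ends, so nothing later overlaps Hannah either.
Aoife starts exactly when Elena ends (back-to-back, no overlap), so nothing later overlaps Elena either.
Dmitri starts after Aoife ends, so nothing later overlaps Aoife either.
Mei starts before Dmitri ends → Dmitri and Mei overlap.
Ingrid starts after Dmitri ends.
Ingrid starts after Mei ends.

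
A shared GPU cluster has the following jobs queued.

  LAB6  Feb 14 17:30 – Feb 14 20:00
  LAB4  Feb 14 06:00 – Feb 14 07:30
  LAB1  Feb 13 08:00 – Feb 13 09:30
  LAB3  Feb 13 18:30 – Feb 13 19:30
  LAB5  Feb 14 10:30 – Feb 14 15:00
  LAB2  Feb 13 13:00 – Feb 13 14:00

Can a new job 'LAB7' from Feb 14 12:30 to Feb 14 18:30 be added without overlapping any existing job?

No — it overlaps LAB5, LAB6

LAB1: ends Feb 13 09:30 at or before LAB7 starts Feb 14 12:30 → clear.
LAB2: ends Feb 13 14:00 at or before LAB7 starts Feb 14 12:30 → clear.
LAB3: ends Feb 13 19:30 at or before LAB7 starts Feb 14 12:30 → clear.
LAB4: ends Feb 14 07:30 at or before LAB7 starts Feb 14 12:30 → clear.
LAB5: starts Feb 14 10:30 before LAB7 ends Feb 14 18:30, and ends Feb 14 15:00 after LAB7 starts Feb 14 12:30 → overlap.
LAB6: starts Feb 14 17:30 before LAB7 ends Feb 14 18:30, and ends Feb 14 20:00 after LAB7 starts Feb 14 12:30 → overlap.
LAB7 overlaps LAB5, LAB6.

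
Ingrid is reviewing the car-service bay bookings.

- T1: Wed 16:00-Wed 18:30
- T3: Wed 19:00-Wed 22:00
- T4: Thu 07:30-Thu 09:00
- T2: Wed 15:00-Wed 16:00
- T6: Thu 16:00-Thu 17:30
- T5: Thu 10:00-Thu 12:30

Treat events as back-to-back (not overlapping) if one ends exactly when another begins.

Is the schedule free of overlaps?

Yes

Sorted by start: T2, T1, T3, T4, T5, T6.
T1 starts exactly when T2 ends (back-to-back, no overlap), so nothing later overlaps T2 either.
T3 starts after T1 ends, so nothing later overlaps T1 either.
T4 starts after T3 ends, so nothing later overlaps T3 either.
T5 starts after T4 ends, so nothing later overlaps T4 either.
T6 starts after T5 ends.
Every pair is clear; the schedule has no overlaps.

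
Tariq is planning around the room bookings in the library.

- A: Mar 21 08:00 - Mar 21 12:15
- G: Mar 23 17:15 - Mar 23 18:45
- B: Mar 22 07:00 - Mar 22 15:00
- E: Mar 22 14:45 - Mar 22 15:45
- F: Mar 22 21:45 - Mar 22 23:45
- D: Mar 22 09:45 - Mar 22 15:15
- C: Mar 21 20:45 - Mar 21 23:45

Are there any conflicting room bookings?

Sorted by start: A, C, B, D, E, F, G.
C starts after A ends — done with A.
B starts after C ends — done with C.
D starts before B ends → B and D overlap.
That's a conflict, so the schedule is not conflict-free.

Yes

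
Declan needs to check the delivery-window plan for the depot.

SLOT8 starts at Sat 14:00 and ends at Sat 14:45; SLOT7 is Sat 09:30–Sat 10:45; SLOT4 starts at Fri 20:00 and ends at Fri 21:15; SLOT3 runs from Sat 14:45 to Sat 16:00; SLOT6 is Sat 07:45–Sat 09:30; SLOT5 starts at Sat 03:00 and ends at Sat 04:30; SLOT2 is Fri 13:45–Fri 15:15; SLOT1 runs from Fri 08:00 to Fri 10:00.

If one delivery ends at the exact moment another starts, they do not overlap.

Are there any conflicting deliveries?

Two intervals overlap when each starts before the other ends.
Sorted by start: SLOT1, SLOT2, SLOT4, SLOT5, SLOT6, SLOT7, SLOT8, SLOT3.
SLOT2 starts after SLOT1 ends, so SLOT1 has no further overlaps.
SLOT4 starts after SLOT2 ends, so SLOT2 has no further overlaps.
SLOT5 starts after SLOT4 ends, so SLOT4 has no further overlaps.
SLOT6 starts after SLOT5 ends, so SLOT5 has no further overlaps.
SLOT7 starts exactly when SLOT6 ends (back-to-back, no overlap), so SLOT6 has no further overlaps.
SLOT8 starts after SLOT7 ends, so SLOT7 has no further overlaps.
SLOT3 starts exactly when SLOT8 ends (back-to-back, no overlap).
Every pair is clear; the schedule has no overlaps.

No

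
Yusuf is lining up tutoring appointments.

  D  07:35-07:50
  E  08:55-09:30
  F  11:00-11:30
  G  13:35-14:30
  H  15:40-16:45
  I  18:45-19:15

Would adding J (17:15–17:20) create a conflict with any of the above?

No — it doesn't clash with anything

D: ends 07:50 at or before J starts 17:15 → clear.
E: ends 09:30 at or before J starts 17:15 → clear.
F: ends 11:30 at or before J starts 17:15 → clear.
G: ends 14:30 at or before J starts 17:15 → clear.
H: ends 16:45 at or before J starts 17:15 → clear.
I: starts 18:45 at or after J ends 17:20 → clear.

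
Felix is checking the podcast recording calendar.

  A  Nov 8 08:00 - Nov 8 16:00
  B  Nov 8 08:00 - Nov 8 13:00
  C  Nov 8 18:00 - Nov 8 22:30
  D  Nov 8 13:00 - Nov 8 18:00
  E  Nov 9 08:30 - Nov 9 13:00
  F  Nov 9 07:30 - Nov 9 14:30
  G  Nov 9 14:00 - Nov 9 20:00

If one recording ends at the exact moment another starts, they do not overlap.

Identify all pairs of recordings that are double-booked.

A & B, A & D, E & F, F & G

Two intervals overlap when each starts before the other ends.
Sorted by start: A, B, D, C, F, E, G.
B starts before A ends → A and B overlap.
D starts before A ends → A and D overlap.
C starts after A ends, so nothing later overlaps A either.
D starts exactly when B ends (back-to-back, no overlap), so nothing later overlaps B either.
C starts exactly when D ends (back-to-back, no overlap), so nothing later overlaps D either.
F starts after C ends, so nothing later overlaps C either.
E starts before F ends → F and E overlap.
G starts before F ends → F and G overlap.
G starts after E ends.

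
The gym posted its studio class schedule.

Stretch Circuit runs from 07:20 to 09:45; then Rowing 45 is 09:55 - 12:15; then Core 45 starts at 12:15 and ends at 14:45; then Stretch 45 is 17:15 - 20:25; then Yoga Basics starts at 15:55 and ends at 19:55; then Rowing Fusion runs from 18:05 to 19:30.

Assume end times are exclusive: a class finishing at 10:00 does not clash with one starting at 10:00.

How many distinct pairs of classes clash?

3

Sorted by start: Stretch Circuit, Rowing 45, Core 45, Yoga Basics, Stretch 45, Rowing Fusion.
Rowing 45 starts after Stretch Circuit ends, so nothing later overlaps Stretch Circuit either.
Core 45 starts exactly when Rowing 45 ends (back-to-back, no overlap), so nothing later overlaps Rowing 45 either.
Yoga Basics starts after Core 45 ends, so nothing later overlaps Core 45 either.
Stretch 45 starts before Yoga Basics ends → Yoga Basics and Stretch 45 overlap.
Rowing Fusion starts before Yoga Basics ends → Yoga Basics and Rowing Fusion overlap.
Rowing Fusion starts before Stretch 45 ends → Stretch 45 and Rowing Fusion overlap.
Overlapping pairs: Rowing Fusion & Stretch 45, Rowing Fusion & Yoga Basics, Stretch 45 & Yoga Basics — 3 in total.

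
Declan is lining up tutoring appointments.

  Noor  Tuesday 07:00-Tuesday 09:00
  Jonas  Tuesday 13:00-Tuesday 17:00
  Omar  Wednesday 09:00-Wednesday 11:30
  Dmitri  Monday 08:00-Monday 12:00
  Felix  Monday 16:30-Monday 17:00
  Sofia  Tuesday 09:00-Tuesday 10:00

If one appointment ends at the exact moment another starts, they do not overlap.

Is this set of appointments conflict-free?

Sorted by start: Dmitri, Felix, Noor, Sofia, Jonas, Omar.
Felix starts after Dmitri ends; Dmitri is clear from here.
Noor starts after Felix ends; Felix is clear from here.
Sofia starts exactly when Noor ends (back-to-back, no overlap); Noor is clear from here.
Jonas starts after Sofia ends; Sofia is clear from here.
Omar starts after Jonas ends.
Every pair is clear; the schedule has no overlaps.

Yes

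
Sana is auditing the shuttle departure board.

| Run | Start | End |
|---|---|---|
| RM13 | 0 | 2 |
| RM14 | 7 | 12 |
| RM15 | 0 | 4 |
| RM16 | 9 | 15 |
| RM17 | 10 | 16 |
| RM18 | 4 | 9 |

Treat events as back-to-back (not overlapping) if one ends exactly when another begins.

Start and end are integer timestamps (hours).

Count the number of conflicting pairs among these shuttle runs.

Check each pair: they overlap iff neither finishes before the other starts.
Sorted by start: RM13, RM15, RM18, RM14, RM16, RM17.
RM15 starts before RM13 ends → RM13 and RM15 overlap.
RM18 starts after RM13 ends — done with RM13.
RM18 starts exactly when RM15 ends (back-to-back, no overlap) — done with RM15.
RM14 starts before RM18 ends → RM18 and RM14 overlap.
RM16 starts exactly when RM18 ends (back-to-back, no overlap) — done with RM18.
RM16 starts before RM14 ends → RM14 and RM16 overlap.
RM17 starts before RM14 ends → RM14 and RM17 overlap.
RM17 starts before RM16 ends → RM16 and RM17 overlap.
Overlapping pairs: RM13 & RM15, RM14 & RM16, RM14 & RM17, RM14 & RM18, RM16 & RM17 — 5 in total.

5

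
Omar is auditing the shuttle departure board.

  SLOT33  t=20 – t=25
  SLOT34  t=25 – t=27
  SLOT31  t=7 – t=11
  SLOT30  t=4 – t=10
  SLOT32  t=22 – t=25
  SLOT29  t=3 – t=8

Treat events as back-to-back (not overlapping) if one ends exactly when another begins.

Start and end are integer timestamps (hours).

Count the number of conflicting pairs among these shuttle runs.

4

Two intervals overlap when each starts before the other ends.
Sorted by start: SLOT29, SLOT30, SLOT31, SLOT33, SLOT32, SLOT34.
SLOT30 starts before SLOT29 ends → SLOT29 and SLOT30 overlap.
SLOT31 starts before SLOT29 ends → SLOT29 and SLOT31 overlap.
SLOT33 starts after SLOT29 ends, so SLOT29 has no further overlaps.
SLOT31 starts before SLOT30 ends → SLOT30 and SLOT31 overlap.
SLOT33 starts after SLOT30 ends, so SLOT30 has no further overlaps.
SLOT33 starts after SLOT31 ends, so SLOT31 has no further overlaps.
SLOT32 starts before SLOT33 ends → SLOT33 and SLOT32 overlap.
SLOT34 starts exactly when SLOT33 ends (back-to-back, no overlap).
SLOT34 starts exactly when SLOT32 ends (back-to-back, no overlap).
Overlapping pairs: SLOT29 & SLOT30, SLOT29 & SLOT31, SLOT30 & SLOT31, SLOT32 & SLOT33 — 4 in total.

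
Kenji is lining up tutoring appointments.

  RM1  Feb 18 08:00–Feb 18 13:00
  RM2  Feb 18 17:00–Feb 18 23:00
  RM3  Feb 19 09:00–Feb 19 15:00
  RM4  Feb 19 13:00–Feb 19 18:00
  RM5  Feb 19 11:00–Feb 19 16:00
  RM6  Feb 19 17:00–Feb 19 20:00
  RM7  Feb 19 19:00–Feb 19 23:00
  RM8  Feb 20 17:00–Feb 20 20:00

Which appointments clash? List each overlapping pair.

RM3 & RM4, RM3 & RM5, RM4 & RM5, RM4 & RM6, RM6 & RM7

Sorted by start: RM1, RM2, RM3, RM5, RM4, RM6, RM7, RM8.
RM2 starts after RM1 ends, so nothing later overlaps RM1 either.
RM3 starts after RM2 ends, so nothing later overlaps RM2 either.
RM5 starts before RM3 ends → RM3 and RM5 overlap.
RM4 starts before RM3 ends → RM3 and RM4 overlap.
RM6 starts after RM3 ends, so nothing later overlaps RM3 either.
RM4 starts before RM5 ends → RM5 and RM4 overlap.
RM6 starts after RM5 ends, so nothing later overlaps RM5 either.
RM6 starts before RM4 ends → RM4 and RM6 overlap.
RM7 starts after RM4 ends, so nothing later overlaps RM4 either.
RM7 starts before RM6 ends → RM6 and RM7 overlap.
RM8 starts after RM6 ends.
RM8 starts after RM7 ends.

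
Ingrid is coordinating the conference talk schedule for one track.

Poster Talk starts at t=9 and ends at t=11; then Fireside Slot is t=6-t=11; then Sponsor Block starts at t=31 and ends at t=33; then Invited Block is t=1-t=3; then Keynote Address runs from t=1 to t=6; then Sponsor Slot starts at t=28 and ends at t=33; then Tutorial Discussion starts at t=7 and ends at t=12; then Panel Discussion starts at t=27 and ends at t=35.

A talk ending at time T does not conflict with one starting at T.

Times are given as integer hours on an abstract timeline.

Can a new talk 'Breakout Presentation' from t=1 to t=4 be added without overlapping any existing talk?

Invited Block: starts t=1 before Breakout Presentation ends t=4, and ends t=3 after Breakout Presentation starts t=1 → overlap.
Keynote Address: starts t=1 before Breakout Presentation ends t=4, and ends t=6 after Breakout Presentation starts t=1 → overlap.
Fireside Slot: starts t=6 at or after Breakout Presentation ends t=4 → clear.
Tutorial Discussion: starts t=7 at or after Breakout Presentation ends t=4 → clear.
Poster Talk: starts t=9 at or after Breakout Presentation ends t=4 → clear.
Panel Discussion: starts t=27 at or after Breakout Presentation ends t=4 → clear.
Sponsor Slot: starts t=28 at or after Breakout Presentation ends t=4 → clear.
Sponsor Block: starts t=31 at or after Breakout Presentation ends t=4 → clear.
Breakout Presentation overlaps Invited Block, Keynote Address.

No — it overlaps Invited Block, Keynote Address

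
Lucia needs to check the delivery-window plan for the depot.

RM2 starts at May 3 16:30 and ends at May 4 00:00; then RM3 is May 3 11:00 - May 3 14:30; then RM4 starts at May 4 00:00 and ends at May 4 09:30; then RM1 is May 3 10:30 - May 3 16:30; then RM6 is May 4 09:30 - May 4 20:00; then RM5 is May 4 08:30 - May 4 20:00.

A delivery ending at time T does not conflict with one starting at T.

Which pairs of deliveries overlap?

Two intervals overlap when each starts before the other ends.
Sorted by start: RM1, RM3, RM2, RM4, RM5, RM6.
RM3 starts before RM1 ends → RM1 and RM3 overlap.
RM2 starts exactly when RM1 ends (back-to-back, no overlap); RM1 is clear from here.
RM2 starts after RM3 ends; RM3 is clear from here.
RM4 starts exactly when RM2 ends (back-to-back, no overlap); RM2 is clear from here.
RM5 starts before RM4 ends → RM4 and RM5 overlap.
RM6 starts exactly when RM4 ends (back-to-back, no overlap).
RM6 starts before RM5 ends → RM5 and RM6 overlap.

RM1 & RM3, RM4 & RM5, RM5 & RM6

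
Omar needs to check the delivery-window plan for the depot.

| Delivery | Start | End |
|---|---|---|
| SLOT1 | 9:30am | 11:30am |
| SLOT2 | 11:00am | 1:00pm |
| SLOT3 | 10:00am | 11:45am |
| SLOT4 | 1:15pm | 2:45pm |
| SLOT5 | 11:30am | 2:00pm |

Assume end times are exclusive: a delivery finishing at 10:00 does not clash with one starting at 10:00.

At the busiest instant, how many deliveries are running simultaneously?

Sweep the timeline, counting +1 at each start and −1 at each end (ends before starts at a tie):
9:30am start SLOT1 → 1
10:00am start SLOT3 → 2
11:00am start SLOT2 → 3
11:30am end SLOT1 → 2
11:30am start SLOT5 → 3
11:45am end SLOT3 → 2
1:00pm end SLOT2 → 1
1:15pm start SLOT4 → 2
2:00pm end SLOT5 → 1
2:45pm end SLOT4 → 0
Peak is 3, at 11:00am (SLOT1, SLOT2, SLOT3).

3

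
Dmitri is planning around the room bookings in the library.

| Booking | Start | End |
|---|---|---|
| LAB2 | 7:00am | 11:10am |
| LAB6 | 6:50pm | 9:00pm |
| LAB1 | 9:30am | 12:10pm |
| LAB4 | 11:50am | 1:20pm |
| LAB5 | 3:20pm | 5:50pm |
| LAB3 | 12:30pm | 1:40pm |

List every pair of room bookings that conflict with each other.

LAB1 & LAB2, LAB1 & LAB4, LAB3 & LAB4

Sorted by start: LAB2, LAB1, LAB4, LAB3, LAB5, LAB6.
LAB1 starts before LAB2 ends → LAB2 and LAB1 overlap.
LAB4 starts after LAB2 ends; LAB2 is clear from here.
LAB4 starts before LAB1 ends → LAB1 and LAB4 overlap.
LAB3 starts after LAB1 ends; LAB1 is clear from here.
LAB3 starts before LAB4 ends → LAB4 and LAB3 overlap.
LAB5 starts after LAB4 ends; LAB4 is clear from here.
LAB5 starts after LAB3 ends; LAB3 is clear from here.
LAB6 starts after LAB5 ends.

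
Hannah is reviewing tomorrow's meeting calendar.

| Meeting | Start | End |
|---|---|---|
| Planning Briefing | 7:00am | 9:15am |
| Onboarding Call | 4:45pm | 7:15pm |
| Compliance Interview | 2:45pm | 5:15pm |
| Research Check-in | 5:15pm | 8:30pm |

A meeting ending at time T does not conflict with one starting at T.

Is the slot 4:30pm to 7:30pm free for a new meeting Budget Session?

Planning Briefing: ends 9:15am at or before Budget Session starts 4:30pm → clear.
Compliance Interview: starts 2:45pm before Budget Session ends 7:30pm, and ends 5:15pm after Budget Session starts 4:30pm → overlap.
Onboarding Call: starts 4:45pm before Budget Session ends 7:30pm, and ends 7:15pm after Budget Session starts 4:30pm → overlap.
Research Check-in: starts 5:15pm before Budget Session ends 7:30pm, and ends 8:30pm after Budget Session starts 4:30pm → overlap.
Budget Session overlaps Research Check-in, Compliance Interview, Onboarding Call.

No — it overlaps Compliance Interview, Onboarding Call, Research Check-in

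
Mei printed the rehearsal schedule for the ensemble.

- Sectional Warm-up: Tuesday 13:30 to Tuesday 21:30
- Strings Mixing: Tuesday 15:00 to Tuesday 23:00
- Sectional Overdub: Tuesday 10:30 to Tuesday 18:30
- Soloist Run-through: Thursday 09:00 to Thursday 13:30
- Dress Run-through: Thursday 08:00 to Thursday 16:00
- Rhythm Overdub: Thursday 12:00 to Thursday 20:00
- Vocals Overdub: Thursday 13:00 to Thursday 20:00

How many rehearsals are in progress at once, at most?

4

Sweep the timeline, counting +1 at each start and −1 at each end (ends before starts at a tie):
Tuesday 10:30 start Sectional Overdub → 1
Tuesday 13:30 start Sectional Warm-up → 2
Tuesday 15:00 start Strings Mixing → 3
Tuesday 18:30 end Sectional Overdub → 2
Tuesday 21:30 end Sectional Warm-up → 1
Tuesday 23:00 end Strings Mixing → 0
Thursday 08:00 start Dress Run-through → 1
Thursday 09:00 start Soloist Run-through → 2
Thursday 12:00 start Rhythm Overdub → 3
Thursday 13:00 start Vocals Overdub → 4
Thursday 13:30 end Soloist Run-through → 3
Thursday 16:00 end Dress Run-through → 2
Thursday 20:00 end Rhythm Overdub → 1
Thursday 20:00 end Vocals Overdub → 0
Peak is 4, at Thursday 13:00 (Dress Run-through, Rhythm Overdub, Soloist Run-through, Vocals Overdub).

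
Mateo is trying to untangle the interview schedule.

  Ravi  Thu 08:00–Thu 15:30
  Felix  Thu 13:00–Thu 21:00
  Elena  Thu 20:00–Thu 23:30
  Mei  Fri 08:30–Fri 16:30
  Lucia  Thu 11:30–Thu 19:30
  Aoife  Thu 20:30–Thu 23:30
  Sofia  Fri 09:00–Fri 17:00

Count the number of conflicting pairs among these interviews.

Two intervals overlap when each starts before the other ends.
Sorted by start: Ravi, Lucia, Felix, Elena, Aoife, Mei, Sofia.
Lucia starts before Ravi ends → Ravi and Lucia overlap.
Felix starts before Ravi ends → Ravi and Felix overlap.
Elena starts after Ravi ends; Ravi is clear from here.
Felix starts before Lucia ends → Lucia and Felix overlap.
Elena starts after Lucia ends; Lucia is clear from here.
Elena starts before Felix ends → Felix and Elena overlap.
Aoife starts before Felix ends → Felix and Aoife overlap.
Mei starts after Felix ends; Felix is clear from here.
Aoife starts before Elena ends → Elena and Aoife overlap.
Mei starts after Elena ends; Elena is clear from here.
Mei starts after Aoife ends; Aoife is clear from here.
Sofia starts before Mei ends → Mei and Sofia overlap.
Overlapping pairs: Aoife & Elena, Aoife & Felix, Elena & Felix, Felix & Lucia, Felix & Ravi, Lucia & Ravi, Mei & Sofia — 7 in total.

7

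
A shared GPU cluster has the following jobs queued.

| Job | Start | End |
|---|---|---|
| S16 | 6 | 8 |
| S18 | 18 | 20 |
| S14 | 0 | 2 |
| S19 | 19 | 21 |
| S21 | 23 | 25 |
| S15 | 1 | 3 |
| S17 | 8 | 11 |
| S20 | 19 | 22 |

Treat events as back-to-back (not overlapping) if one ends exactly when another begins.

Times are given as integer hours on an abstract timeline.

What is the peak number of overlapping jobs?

3

Sweep the timeline, counting +1 at each start and −1 at each end (ends before starts at a tie):
0 start S14 → 1
1 start S15 → 2
2 end S14 → 1
3 end S15 → 0
6 start S16 → 1
8 end S16 → 0
8 start S17 → 1
11 end S17 → 0
18 start S18 → 1
19 start S19 → 2
19 start S20 → 3
20 end S18 → 2
21 end S19 → 1
22 end S20 → 0
23 start S21 → 1
25 end S21 → 0
Peak is 3, at 19 (S18, S19, S20).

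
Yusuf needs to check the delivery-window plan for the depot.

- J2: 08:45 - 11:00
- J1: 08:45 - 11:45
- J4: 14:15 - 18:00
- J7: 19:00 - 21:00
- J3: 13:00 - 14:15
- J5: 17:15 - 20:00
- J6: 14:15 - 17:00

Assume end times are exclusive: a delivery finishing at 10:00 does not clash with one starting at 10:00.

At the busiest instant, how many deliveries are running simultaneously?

Sweep the timeline, counting +1 at each start and −1 at each end (ends before starts at a tie):
08:45 start J1 → 1
08:45 start J2 → 2
11:00 end J2 → 1
11:45 end J1 → 0
13:00 start J3 → 1
14:15 end J3 → 0
14:15 start J4 → 1
14:15 start J6 → 2
17:00 end J6 → 1
17:15 start J5 → 2
18:00 end J4 → 1
19:00 start J7 → 2
20:00 end J5 → 1
21:00 end J7 → 0
Peak is 2, at 08:45 (J1, J2).

2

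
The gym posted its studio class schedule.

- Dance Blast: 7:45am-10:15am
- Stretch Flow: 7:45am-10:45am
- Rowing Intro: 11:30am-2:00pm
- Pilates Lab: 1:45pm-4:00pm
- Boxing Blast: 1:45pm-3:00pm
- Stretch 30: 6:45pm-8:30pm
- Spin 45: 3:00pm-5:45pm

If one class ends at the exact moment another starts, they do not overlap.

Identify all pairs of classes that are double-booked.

Check each pair: they overlap iff neither finishes before the other starts.
Sorted by start: Dance Blast, Stretch Flow, Rowing Intro, Pilates Lab, Boxing Blast, Spin 45, Stretch 30.
Stretch Flow starts before Dance Blast ends → Dance Blast and Stretch Flow overlap.
Rowing Intro starts after Dance Blast ends — done with Dance Blast.
Rowing Intro starts after Stretch Flow ends — done with Stretch Flow.
Pilates Lab starts before Rowing Intro ends → Rowing Intro and Pilates Lab overlap.
Boxing Blast starts before Rowing Intro ends → Rowing Intro and Boxing Blast overlap.
Spin 45 starts after Rowing Intro ends — done with Rowing Intro.
Boxing Blast starts before Pilates Lab ends → Pilates Lab and Boxing Blast overlap.
Spin 45 starts before Pilates Lab ends → Pilates Lab and Spin 45 overlap.
Stretch 30 starts after Pilates Lab ends.
Spin 45 starts exactly when Boxing Blast ends (back-to-back, no overlap) — done with Boxing Blast.
Stretch 30 starts after Spin 45 ends.

Boxing Blast & Pilates Lab, Boxing Blast & Rowing Intro, Dance Blast & Stretch Flow, Pilates Lab & Rowing Intro, Pilates Lab & Spin 45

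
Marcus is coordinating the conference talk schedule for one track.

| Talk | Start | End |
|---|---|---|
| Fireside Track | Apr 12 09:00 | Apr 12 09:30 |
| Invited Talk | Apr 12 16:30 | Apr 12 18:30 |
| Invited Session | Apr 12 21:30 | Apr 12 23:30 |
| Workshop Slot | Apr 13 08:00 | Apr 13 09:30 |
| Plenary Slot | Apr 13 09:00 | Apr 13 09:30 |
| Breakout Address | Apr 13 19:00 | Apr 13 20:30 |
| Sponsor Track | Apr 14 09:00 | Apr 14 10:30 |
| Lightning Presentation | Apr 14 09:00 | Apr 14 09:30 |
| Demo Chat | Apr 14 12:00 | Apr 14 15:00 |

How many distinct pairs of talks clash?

2

Sorted by start: Fireside Track, Invited Talk, Invited Session, Workshop Slot, Plenary Slot, Breakout Address, Sponsor Track, Lightning Presentation, Demo Chat.
Invited Talk starts after Fireside Track ends, so Fireside Track has no further overlaps.
Invited Session starts after Invited Talk ends, so Invited Talk has no further overlaps.
Workshop Slot starts after Invited Session ends, so Invited Session has no further overlaps.
Plenary Slot starts before Workshop Slot ends → Workshop Slot and Plenary Slot overlap.
Breakout Address starts after Workshop Slot ends, so Workshop Slot has no further overlaps.
Breakout Address starts after Plenary Slot ends, so Plenary Slot has no further overlaps.
Sponsor Track starts after Breakout Address ends, so Breakout Address has no further overlaps.
Lightning Presentation starts before Sponsor Track ends → Sponsor Track and Lightning Presentation overlap.
Demo Chat starts after Sponsor Track ends.
Demo Chat starts after Lightning Presentation ends.
Overlapping pairs: Lightning Presentation & Sponsor Track, Plenary Slot & Workshop Slot — 2 in total.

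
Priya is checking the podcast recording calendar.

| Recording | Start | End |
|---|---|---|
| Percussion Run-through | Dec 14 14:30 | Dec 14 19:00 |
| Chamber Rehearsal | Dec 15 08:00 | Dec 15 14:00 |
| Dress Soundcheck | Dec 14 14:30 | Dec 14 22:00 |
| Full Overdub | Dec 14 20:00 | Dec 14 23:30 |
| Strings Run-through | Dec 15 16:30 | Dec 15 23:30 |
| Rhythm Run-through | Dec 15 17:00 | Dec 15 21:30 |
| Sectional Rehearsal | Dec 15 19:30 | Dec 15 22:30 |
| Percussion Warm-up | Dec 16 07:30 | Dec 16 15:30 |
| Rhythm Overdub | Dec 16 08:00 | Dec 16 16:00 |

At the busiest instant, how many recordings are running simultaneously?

Walk through starts and ends in time order (an end at T is processed before a start at T):
Dec 14 14:30 start Dress Soundcheck → 1
Dec 14 14:30 start Percussion Run-through → 2
Dec 14 19:00 end Percussion Run-through → 1
Dec 14 20:00 start Full Overdub → 2
Dec 14 22:00 end Dress Soundcheck → 1
Dec 14 23:30 end Full Overdub → 0
Dec 15 08:00 start Chamber Rehearsal → 1
Dec 15 14:00 end Chamber Rehearsal → 0
Dec 15 16:30 start Strings Run-through → 1
Dec 15 17:00 start Rhythm Run-through → 2
Dec 15 19:30 start Sectional Rehearsal → 3
Dec 15 21:30 end Rhythm Run-through → 2
Dec 15 22:30 end Sectional Rehearsal → 1
Dec 15 23:30 end Strings Run-through → 0
Dec 16 07:30 start Percussion Warm-up → 1
Dec 16 08:00 start Rhythm Overdub → 2
Dec 16 15:30 end Percussion Warm-up → 1
Dec 16 16:00 end Rhythm Overdub → 0
Peak is 3, at Dec 15 19:30 (Rhythm Run-through, Sectional Rehearsal, Strings Run-through).

3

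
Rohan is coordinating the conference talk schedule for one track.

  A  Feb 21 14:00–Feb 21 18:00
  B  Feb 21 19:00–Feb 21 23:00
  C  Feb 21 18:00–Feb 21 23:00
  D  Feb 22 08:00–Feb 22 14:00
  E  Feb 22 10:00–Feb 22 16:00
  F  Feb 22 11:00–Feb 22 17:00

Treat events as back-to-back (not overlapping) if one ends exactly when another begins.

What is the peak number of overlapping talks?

Sort all start/end points and keep a running count:
Feb 21 14:00 start A → 1
Feb 21 18:00 end A → 0
Feb 21 18:00 start C → 1
Feb 21 19:00 start B → 2
Feb 21 23:00 end B → 1
Feb 21 23:00 end C → 0
Feb 22 08:00 start D → 1
Feb 22 10:00 start E → 2
Feb 22 11:00 start F → 3
Feb 22 14:00 end D → 2
Feb 22 16:00 end E → 1
Feb 22 17:00 end F → 0
Peak is 3, at Feb 22 11:00 (D, E, F).

3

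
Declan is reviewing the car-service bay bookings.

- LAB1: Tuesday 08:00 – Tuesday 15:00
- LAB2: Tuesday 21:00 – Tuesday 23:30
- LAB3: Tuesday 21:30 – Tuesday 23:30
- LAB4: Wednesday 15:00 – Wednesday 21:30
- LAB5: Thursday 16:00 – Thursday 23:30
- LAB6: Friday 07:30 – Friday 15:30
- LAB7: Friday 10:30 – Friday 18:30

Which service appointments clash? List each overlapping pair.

Sorted by start: LAB1, LAB2, LAB3, LAB4, LAB5, LAB6, LAB7.
LAB2 starts after LAB1 ends — done with LAB1.
LAB3 starts before LAB2 ends → LAB2 and LAB3 overlap.
LAB4 starts after LAB2 ends — done with LAB2.
LAB4 starts after LAB3 ends — done with LAB3.
LAB5 starts after LAB4 ends — done with LAB4.
LAB6 starts after LAB5 ends — done with LAB5.
LAB7 starts before LAB6 ends → LAB6 and LAB7 overlap.

LAB2 & LAB3, LAB6 & LAB7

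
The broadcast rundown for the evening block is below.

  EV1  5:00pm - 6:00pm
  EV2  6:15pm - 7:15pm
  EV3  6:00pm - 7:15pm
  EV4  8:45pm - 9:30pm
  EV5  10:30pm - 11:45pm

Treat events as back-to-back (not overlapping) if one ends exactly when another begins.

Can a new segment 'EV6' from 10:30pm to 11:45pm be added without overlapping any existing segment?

EV1: ends 6:00pm at or before EV6 starts 10:30pm → clear.
EV3: ends 7:15pm at or before EV6 starts 10:30pm → clear.
EV2: ends 7:15pm at or before EV6 starts 10:30pm → clear.
EV4: ends 9:30pm at or before EV6 starts 10:30pm → clear.
EV5: starts 10:30pm before EV6 ends 11:45pm, and ends 11:45pm after EV6 starts 10:30pm → overlap.
EV6 overlaps EV5.

No — it overlaps EV5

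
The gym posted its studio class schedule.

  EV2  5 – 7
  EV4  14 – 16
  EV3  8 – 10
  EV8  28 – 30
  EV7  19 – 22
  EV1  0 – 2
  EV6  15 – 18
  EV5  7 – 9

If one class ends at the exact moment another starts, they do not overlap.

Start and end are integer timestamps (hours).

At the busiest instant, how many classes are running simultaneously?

2

Walk through starts and ends in time order (an end at T is processed before a start at T):
0 start EV1 → 1
2 end EV1 → 0
5 start EV2 → 1
7 end EV2 → 0
7 start EV5 → 1
8 start EV3 → 2
9 end EV5 → 1
10 end EV3 → 0
14 start EV4 → 1
15 start EV6 → 2
16 end EV4 → 1
18 end EV6 → 0
19 start EV7 → 1
22 end EV7 → 0
28 start EV8 → 1
30 end EV8 → 0
Peak is 2, at 8 (EV3, EV5).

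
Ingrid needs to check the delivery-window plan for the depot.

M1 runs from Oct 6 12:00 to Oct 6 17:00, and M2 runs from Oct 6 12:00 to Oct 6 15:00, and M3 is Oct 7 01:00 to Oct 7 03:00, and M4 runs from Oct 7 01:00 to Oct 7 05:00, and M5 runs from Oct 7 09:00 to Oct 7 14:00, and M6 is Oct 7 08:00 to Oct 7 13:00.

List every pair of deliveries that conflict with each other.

Sorted by start: M1, M2, M3, M4, M6, M5.
M2 starts before M1 ends → M1 and M2 overlap.
M3 starts after M1 ends — done with M1.
M3 starts after M2 ends — done with M2.
M4 starts before M3 ends → M3 and M4 overlap.
M6 starts after M3 ends — done with M3.
M6 starts after M4 ends — done with M4.
M5 starts before M6 ends → M6 and M5 overlap.

M1 & M2, M3 & M4, M5 & M6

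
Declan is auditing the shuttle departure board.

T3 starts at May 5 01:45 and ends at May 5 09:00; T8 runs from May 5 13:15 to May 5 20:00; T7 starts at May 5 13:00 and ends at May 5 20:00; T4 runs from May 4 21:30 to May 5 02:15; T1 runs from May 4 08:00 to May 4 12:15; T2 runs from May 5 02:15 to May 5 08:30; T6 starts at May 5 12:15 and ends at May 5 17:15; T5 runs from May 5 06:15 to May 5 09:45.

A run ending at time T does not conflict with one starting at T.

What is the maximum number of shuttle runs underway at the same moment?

3

Walk through starts and ends in time order (an end at T is processed before a start at T):
May 4 08:00 start T1 → 1
May 4 12:15 end T1 → 0
May 4 21:30 start T4 → 1
May 5 01:45 start T3 → 2
May 5 02:15 end T4 → 1
May 5 02:15 start T2 → 2
May 5 06:15 start T5 → 3
May 5 08:30 end T2 → 2
May 5 09:00 end T3 → 1
May 5 09:45 end T5 → 0
May 5 12:15 start T6 → 1
May 5 13:00 start T7 → 2
May 5 13:15 start T8 → 3
May 5 17:15 end T6 → 2
May 5 20:00 end T7 → 1
May 5 20:00 end T8 → 0
Peak is 3, at May 5 06:15 (T2, T3, T5).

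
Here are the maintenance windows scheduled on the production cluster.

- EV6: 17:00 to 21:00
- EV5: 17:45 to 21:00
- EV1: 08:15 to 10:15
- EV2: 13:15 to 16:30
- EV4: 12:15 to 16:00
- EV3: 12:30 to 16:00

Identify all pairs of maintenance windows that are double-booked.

EV2 & EV3, EV2 & EV4, EV3 & EV4, EV5 & EV6

Sorted by start: EV1, EV4, EV3, EV2, EV6, EV5.
EV4 starts after EV1 ends; EV1 is clear from here.
EV3 starts before EV4 ends → EV4 and EV3 overlap.
EV2 starts before EV4 ends → EV4 and EV2 overlap.
EV6 starts after EV4 ends; EV4 is clear from here.
EV2 starts before EV3 ends → EV3 and EV2 overlap.
EV6 starts after EV3 ends; EV3 is clear from here.
EV6 starts after EV2 ends; EV2 is clear from here.
EV5 starts before EV6 ends → EV6 and EV5 overlap.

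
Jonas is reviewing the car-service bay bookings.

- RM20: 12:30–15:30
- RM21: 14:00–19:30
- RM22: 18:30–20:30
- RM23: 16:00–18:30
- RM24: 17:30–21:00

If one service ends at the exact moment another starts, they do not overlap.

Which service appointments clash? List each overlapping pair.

RM20 & RM21, RM21 & RM22, RM21 & RM23, RM21 & RM24, RM22 & RM24, RM23 & RM24

Check each pair: they overlap iff neither finishes before the other starts.
Sorted by start: RM20, RM21, RM23, RM24, RM22.
RM21 starts before RM20 ends → RM20 and RM21 overlap.
RM23 starts after RM20 ends, so RM20 has no further overlaps.
RM23 starts before RM21 ends → RM21 and RM23 overlap.
RM24 starts before RM21 ends → RM21 and RM24 overlap.
RM22 starts before RM21 ends → RM21 and RM22 overlap.
RM24 starts before RM23 ends → RM23 and RM24 overlap.
RM22 starts exactly when RM23 ends (back-to-back, no overlap).
RM22 starts before RM24 ends → RM24 and RM22 overlap.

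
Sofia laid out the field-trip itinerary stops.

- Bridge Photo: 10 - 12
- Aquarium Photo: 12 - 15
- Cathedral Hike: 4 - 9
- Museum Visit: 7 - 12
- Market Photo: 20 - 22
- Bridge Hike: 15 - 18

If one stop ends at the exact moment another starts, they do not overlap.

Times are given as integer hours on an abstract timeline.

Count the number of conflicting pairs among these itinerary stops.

2

Sorted by start: Cathedral Hike, Museum Visit, Bridge Photo, Aquarium Photo, Bridge Hike, Market Photo.
Museum Visit starts before Cathedral Hike ends → Cathedral Hike and Museum Visit overlap.
Bridge Photo starts after Cathedral Hike ends, so Cathedral Hike has no further overlaps.
Bridge Photo starts before Museum Visit ends → Museum Visit and Bridge Photo overlap.
Aquarium Photo starts exactly when Museum Visit ends (back-to-back, no overlap), so Museum Visit has no further overlaps.
Aquarium Photo starts exactly when Bridge Photo ends (back-to-back, no overlap), so Bridge Photo has no further overlaps.
Bridge Hike starts exactly when Aquarium Photo ends (back-to-back, no overlap), so Aquarium Photo has no further overlaps.
Market Photo starts after Bridge Hike ends.
Overlapping pairs: Bridge Photo & Museum Visit, Cathedral Hike & Museum Visit — 2 in total.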